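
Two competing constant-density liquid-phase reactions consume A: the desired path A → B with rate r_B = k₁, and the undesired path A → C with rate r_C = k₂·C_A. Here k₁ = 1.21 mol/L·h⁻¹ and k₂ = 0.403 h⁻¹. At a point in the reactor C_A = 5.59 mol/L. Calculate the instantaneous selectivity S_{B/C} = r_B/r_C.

0.537

S_{B/C} = r_B/r_C = (k₁)/(k₂·C_A) = (k₁/k₂)·C_A⁻¹.
= (1.21) / (0.403×5.590) = 1.210/2.253 = 0.537.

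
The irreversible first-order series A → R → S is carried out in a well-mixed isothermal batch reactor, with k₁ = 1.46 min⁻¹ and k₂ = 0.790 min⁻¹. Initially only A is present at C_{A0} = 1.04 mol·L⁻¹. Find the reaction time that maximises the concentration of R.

0.917 min

For first-order series the maximum of C_R occurs at t_opt = ln(k₂/k₁)/(k₂−k₁).
= ln(0.790/1.46)/(0.790−1.46) = ln(0.5411)/-0.6700 = -0.6142/-0.6700 = 0.917 min.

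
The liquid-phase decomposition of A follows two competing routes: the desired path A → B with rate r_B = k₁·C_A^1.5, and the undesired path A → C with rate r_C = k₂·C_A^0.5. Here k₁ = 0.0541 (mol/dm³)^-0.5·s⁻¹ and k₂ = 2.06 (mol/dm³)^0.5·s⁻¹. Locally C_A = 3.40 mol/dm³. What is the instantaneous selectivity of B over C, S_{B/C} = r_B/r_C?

0.0893

S_{B/C} = r_B/r_C = (k₁·C_A^1.5)/(k₂·C_A^0.5) = (k₁/k₂)·C_A.
= (0.0541×3.400^1.5) / (2.06×3.400^0.5) = 0.3392/3.798 = 0.0893.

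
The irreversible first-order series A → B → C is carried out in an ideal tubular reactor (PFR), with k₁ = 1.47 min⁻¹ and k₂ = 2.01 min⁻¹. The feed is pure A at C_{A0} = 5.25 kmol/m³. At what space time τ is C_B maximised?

The intermediate peaks when r₁ = r₂, i.e. k₁e^(−k₁τ) = k₂e^(−k₂τ), giving τ_opt = ln(k₂/k₁)/(k₂−k₁).
= ln(2.01/1.47)/(2.01−1.47) = ln(1.367)/0.5400 = 0.3129/0.5400 = 0.579 min.

0.579 min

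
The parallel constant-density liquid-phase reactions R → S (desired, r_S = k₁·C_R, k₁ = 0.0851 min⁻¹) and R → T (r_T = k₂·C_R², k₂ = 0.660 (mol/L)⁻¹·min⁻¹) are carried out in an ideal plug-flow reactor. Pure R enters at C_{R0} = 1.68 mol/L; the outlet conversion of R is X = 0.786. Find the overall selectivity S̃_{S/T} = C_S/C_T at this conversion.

C_R = C_{R0}(1−X) = 0.3595 mol/L.
Along a PFR/batch, dC_S/dC_R = −r_S/(r_S+r_T) = −k₁/(k₁+k₂·C_R).
Integrating from C_{R0} to C_R: C_S = (0.0851/0.660)·ln[(0.0851+0.660·1.68)/(0.0851+0.660·0.360)] = 0.1289·ln(1.194/0.3224) = 0.1688 mol/L.
C_T = (C_{R0}−C_R)−C_S = 1.152 mol/L; S̃_{S/T} = 0.1688/1.152 = 0.147.

0.147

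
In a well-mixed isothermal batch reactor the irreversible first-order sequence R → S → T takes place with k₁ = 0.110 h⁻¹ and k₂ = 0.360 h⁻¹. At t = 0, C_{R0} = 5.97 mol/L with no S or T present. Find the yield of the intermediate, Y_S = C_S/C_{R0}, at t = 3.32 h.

For first-order series with pure R initially, C_S(t) = k₁C_{R0}/(k₂−k₁)·(e^(−k₁t) − e^(−k₂t)).
e^(−k₁t) = e^(−0.110×3.32) = e^(−0.3652) = 0.6941; e^(−k₂t) = e^(−1.195) = 0.3026.
C_S = 0.110×5.97/(0.360−0.110) × (0.6941−0.3026) = 2.627×0.3914 = 1.028 mol/L.
Y_S = C_S/C_{R0} = 1.028/5.97 = 0.172.

0.172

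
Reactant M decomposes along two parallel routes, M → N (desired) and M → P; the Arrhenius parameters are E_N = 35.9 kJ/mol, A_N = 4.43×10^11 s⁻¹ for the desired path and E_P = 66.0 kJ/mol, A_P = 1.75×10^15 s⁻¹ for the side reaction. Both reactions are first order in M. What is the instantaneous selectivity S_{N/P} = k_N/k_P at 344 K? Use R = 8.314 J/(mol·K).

Since both paths have the same order in M, the concentration cancels and S_{N/P} = k_N/k_P = (A_N/A_P)·exp[(E_P−E_N)/(RT)].
(E_P−E_N)/(RT) = (66.0−35.9)×10³/(8.314×344) = 30100/2860 = 10.52.
k_N/k_P = (4.43×10^11/1.75×10^15)·exp(10.52) = 2.531×10^-4 × 37213 = 9.42.

9.42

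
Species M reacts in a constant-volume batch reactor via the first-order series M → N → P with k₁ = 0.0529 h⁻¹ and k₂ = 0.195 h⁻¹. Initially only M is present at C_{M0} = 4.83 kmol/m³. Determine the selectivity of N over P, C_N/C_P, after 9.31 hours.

0.752

For first-order series with pure M initially, C_N(t) = k₁C_{M0}/(k₂−k₁)·(e^(−k₁t) − e^(−k₂t)).
e^(−k₁t) = e^(−0.0529×9.31) = e^(−0.4925) = 0.6111; e^(−k₂t) = e^(−1.815) = 0.1628.
C_N = 0.0529×4.83/(0.195−0.0529) × (0.6111−0.1628) = 1.798×0.4483 = 0.8061 kmol/m³.
C_M = C_{M0}e^(−k₁t) = 2.952 kmol/m³, so C_P = C_{M0}−C_M−C_N = 1.072 kmol/m³; C_N/C_P = 0.752.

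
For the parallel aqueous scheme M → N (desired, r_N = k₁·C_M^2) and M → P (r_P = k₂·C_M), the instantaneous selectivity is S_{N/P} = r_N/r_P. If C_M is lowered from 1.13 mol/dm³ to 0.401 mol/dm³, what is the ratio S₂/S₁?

0.355

S_{N/P} = (k₁/k₂)·C_M, so S₂/S₁ = (C_{M,2}/C_{M,1}).
= 0.401/1.13 = 0.355.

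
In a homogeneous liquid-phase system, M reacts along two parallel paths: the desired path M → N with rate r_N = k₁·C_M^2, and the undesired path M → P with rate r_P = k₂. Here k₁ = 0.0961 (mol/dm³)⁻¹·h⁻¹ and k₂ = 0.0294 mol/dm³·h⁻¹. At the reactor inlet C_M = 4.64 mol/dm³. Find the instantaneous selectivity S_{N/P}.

S_{N/P} = r_N/r_P = (k₁·C_M^2)/(k₂) = (k₁/k₂)·C_M^2.
= (0.0961×4.640^2) / (0.0294) = 2.069/0.02940 = 70.4.
Since the desired path is higher order in M, keeping C_M high (PFR or concentrated feed) favours N.

70.4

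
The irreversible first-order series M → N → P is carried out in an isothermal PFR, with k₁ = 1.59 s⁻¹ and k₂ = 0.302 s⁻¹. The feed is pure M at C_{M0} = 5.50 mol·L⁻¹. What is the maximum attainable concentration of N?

At the optimum, C_{N,max}/C_{M0} = (k₁/k₂)^[k₂/(k₂−k₁)].
= (1.59/0.302)^(0.302/(0.302−1.59)) = (5.265)^(-0.2345) = 0.6774.
C_{N,max} = 0.6774×5.50 = 3.73 mol·L⁻¹.

3.73 mol·L⁻¹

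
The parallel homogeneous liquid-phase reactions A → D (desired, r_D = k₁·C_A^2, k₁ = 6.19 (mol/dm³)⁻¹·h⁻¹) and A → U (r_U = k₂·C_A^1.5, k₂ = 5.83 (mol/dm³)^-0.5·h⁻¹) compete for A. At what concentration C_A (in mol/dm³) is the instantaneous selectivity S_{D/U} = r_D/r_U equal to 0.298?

0.0788 mol/dm³

S_{D/U} = (k₁/k₂)·C_A^0.5 ⇒ C_A = (S·k₂/k₁)^(2).
= (0.298×5.83/6.19)^(2) = (0.2807)^(2) = 0.0788 mol/dm³.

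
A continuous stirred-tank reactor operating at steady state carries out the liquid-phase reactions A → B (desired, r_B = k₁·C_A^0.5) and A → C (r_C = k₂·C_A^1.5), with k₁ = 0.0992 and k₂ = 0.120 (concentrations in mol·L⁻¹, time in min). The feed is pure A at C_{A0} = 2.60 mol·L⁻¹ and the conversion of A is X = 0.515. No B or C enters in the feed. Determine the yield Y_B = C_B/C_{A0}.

0.204

Exit C_A = C_{A0}(1−X) = 2.60×0.485 = 1.261 mol·L⁻¹.
A CSTR operates uniformly at the exit composition, giving r_B = 0.1114 and r_C = 0.1699 (each k·C_A^n at C_A = 1.261).
Fraction of consumed A going to B: r_B/(r_B+r_C) = 0.3960.
C_B = 0.3960·C_{A0}·X = 0.3960×2.60×0.515 = 0.530 mol·L⁻¹; Y_B = C_B/C_{A0} = 0.204.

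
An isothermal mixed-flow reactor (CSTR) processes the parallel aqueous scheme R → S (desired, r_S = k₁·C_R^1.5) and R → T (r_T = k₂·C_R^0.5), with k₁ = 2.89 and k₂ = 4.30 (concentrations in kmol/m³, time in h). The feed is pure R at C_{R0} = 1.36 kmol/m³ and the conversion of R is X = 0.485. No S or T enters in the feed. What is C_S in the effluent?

Exit C_R = C_{R0}(1−X) = 1.36×0.515 = 0.7004 kmol/m³.
In a CSTR the entire volume is at exit conditions, so r_S = 2.89×0.7004^1.5 = 1.694 and r_T = 4.30×0.7004^0.5 = 3.599.
Fraction of consumed R going to S: r_S/(r_S+r_T) = 0.3201.
C_S = 0.3201·C_{R0}·X = 0.3201×1.36×0.485 = 0.211 kmol/m³.

0.211 kmol/m³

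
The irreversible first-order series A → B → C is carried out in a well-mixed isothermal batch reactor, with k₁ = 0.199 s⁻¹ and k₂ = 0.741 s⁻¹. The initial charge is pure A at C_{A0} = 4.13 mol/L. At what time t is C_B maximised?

The intermediate peaks when r₁ = r₂, i.e. k₁e^(−k₁t) = k₂e^(−k₂t), giving t_opt = ln(k₂/k₁)/(k₂−k₁).
= ln(0.741/0.199)/(0.741−0.199) = ln(3.724)/0.5420 = 1.315/0.5420 = 2.43 s.

2.43 s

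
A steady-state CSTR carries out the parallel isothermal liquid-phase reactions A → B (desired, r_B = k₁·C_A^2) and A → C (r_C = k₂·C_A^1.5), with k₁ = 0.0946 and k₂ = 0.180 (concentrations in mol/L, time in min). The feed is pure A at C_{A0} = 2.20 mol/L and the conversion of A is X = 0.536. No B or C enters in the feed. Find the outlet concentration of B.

0.409 mol/L

Exit C_A = C_{A0}(1−X) = 2.20×0.464 = 1.021 mol/L.
In a CSTR the entire volume is at exit conditions, so r_B = 0.0946×1.021^2 = 0.09858 and r_C = 0.180×1.021^1.5 = 0.1856.
Fraction of consumed A going to B: r_B/(r_B+r_C) = 0.3468.
C_B = 0.3468·C_{A0}·X = 0.3468×2.20×0.536 = 0.409 mol/L.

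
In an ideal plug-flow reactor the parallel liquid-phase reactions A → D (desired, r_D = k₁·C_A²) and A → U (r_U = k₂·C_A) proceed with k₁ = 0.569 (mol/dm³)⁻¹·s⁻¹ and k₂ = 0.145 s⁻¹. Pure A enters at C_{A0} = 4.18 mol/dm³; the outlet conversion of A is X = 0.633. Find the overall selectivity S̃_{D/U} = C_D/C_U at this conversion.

C_A = C_{A0}(1−X) = 1.534 mol/dm³.
Along a PFR/batch, dC_U/dC_A = −r_U/(r_D+r_U) = −k₂/(k₂+k₁·C_A).
Integrating from C_{A0} to C_A: C_U = (0.145/0.569)·ln[(0.145+0.569·4.18)/(0.145+0.569·1.53)] = 0.2548·ln(2.523/1.018) = 0.2314 mol/dm³.
Then C_D = (C_{A0}−C_A) − C_U = 2.646 − 0.2314 = 2.415 mol/dm³.
S̃_{D/U} = C_D/C_U = 2.415/0.2314 = 10.4.

10.4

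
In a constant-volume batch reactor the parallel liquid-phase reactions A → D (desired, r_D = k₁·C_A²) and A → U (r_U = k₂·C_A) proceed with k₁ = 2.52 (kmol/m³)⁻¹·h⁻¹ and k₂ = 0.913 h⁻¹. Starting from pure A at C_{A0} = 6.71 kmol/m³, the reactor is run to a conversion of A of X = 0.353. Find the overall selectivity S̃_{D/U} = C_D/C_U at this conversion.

15.0

C_A = C_{A0}(1−X) = 4.341 kmol/m³.
Along a PFR/batch, dC_U/dC_A = −r_U/(r_D+r_U) = −k₂/(k₂+k₁·C_A).
Integrating from C_{A0} to C_A: C_U = (0.913/2.52)·ln[(0.913+2.52·6.71)/(0.913+2.52·4.34)] = 0.3623·ln(17.82/11.85) = 0.1478 kmol/m³.
Then C_D = (C_{A0}−C_A) − C_U = 2.369 − 0.1478 = 2.221 kmol/m³.
S̃_{D/U} = C_D/C_U = 2.221/0.1478 = 15.0.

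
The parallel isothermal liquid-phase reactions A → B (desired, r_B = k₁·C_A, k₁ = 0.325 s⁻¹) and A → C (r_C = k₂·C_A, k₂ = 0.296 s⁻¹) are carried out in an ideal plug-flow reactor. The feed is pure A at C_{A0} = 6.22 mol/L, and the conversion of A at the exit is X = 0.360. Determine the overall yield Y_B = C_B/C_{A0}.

0.188

C_A = C_{A0}(1−X) = 3.981 mol/L.
Both paths are first order in A, so the instantaneous fraction to B is constant: dC_B/d(−C_A) = k₁/(k₁+k₂) = 0.5233.
C_B = 0.5233·(C_{A0}−C_A) = 0.5233×2.239 = 1.17 mol/L.
Y_B = C_B/C_{A0} = 1.172/6.22 = 0.188.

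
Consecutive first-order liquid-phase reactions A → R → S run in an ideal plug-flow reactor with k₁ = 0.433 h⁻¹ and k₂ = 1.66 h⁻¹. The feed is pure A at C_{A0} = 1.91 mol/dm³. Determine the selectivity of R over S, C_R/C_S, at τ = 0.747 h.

1.24

For first-order series with pure A initially, C_R(τ) = k₁C_{A0}/(k₂−k₁)·(e^(−k₁τ) − e^(−k₂τ)).
e^(−k₁τ) = e^(−0.433×0.747) = e^(−0.3235) = 0.7236; e^(−k₂τ) = e^(−1.240) = 0.2894.
C_R = 0.433×1.91/(1.66−0.433) × (0.7236−0.2894) = 0.6740×0.4343 = 0.2927 mol/dm³.
C_A = C_{A0}e^(−k₁τ) = 1.382 mol/dm³, so C_S = C_{A0}−C_A−C_R = 0.2351 mol/dm³; C_R/C_S = 1.24.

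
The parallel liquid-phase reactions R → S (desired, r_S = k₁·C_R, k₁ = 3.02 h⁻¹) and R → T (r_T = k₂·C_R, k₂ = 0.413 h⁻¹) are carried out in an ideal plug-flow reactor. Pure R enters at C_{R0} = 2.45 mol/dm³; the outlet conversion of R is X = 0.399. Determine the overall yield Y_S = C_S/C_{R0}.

0.351

C_R = C_{R0}(1−X) = 1.472 mol/dm³.
Both paths are first order in R, so the instantaneous fraction to S is constant: dC_S/d(−C_R) = k₁/(k₁+k₂) = 0.8797.
C_S = 0.8797·(C_{R0}−C_R) = 0.8797×0.9776 = 0.860 mol/dm³.
Y_S = C_S/C_{R0} = 0.8599/2.45 = 0.351.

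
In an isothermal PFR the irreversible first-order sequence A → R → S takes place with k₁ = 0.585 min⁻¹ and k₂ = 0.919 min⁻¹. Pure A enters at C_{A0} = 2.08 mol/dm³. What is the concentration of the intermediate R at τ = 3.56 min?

The intermediate concentration in a first-order A→B→C sequence is C_R = k₁C_{A0}(e^(−k₁τ) − e^(−k₂τ))/(k₂−k₁).
e^(−k₁τ) = e^(−0.585×3.56) = e^(−2.083) = 0.1246; e^(−k₂τ) = e^(−3.272) = 0.03794.
C_R = 0.585×2.08/(0.919−0.585) × (0.1246−0.03794) = 3.643×0.08666 = 0.3157 mol/dm³.

0.316 mol/dm³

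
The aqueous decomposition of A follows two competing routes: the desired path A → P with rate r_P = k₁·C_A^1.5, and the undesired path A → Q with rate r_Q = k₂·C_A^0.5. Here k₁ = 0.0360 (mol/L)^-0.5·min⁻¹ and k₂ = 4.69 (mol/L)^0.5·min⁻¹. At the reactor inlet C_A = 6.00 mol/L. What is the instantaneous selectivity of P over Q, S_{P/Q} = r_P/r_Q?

0.0461

S_{P/Q} = r_P/r_Q = (k₁·C_A^1.5)/(k₂·C_A^0.5) = (k₁/k₂)·C_A.
= (0.0360×6.000^1.5) / (4.69×6.000^0.5) = 0.5291/11.49 = 0.0461.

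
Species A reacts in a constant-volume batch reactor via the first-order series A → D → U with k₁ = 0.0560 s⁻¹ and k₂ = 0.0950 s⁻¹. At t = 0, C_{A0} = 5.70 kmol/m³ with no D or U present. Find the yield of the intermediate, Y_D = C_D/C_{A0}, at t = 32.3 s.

0.169

Solving the coupled first-order balances gives C_D(t) = [k₁/(k₂−k₁)]·C_{A0}·(e^(−k₁t) − e^(−k₂t)).
e^(−k₁t) = e^(−0.0560×32.3) = e^(−1.809) = 0.1639; e^(−k₂t) = e^(−3.068) = 0.04649.
C_D = 0.0560×5.70/(0.0950−0.0560) × (0.1639−0.04649) = 8.185×0.1174 = 0.9605 kmol/m³.
Y_D = C_D/C_{A0} = 0.9605/5.70 = 0.169.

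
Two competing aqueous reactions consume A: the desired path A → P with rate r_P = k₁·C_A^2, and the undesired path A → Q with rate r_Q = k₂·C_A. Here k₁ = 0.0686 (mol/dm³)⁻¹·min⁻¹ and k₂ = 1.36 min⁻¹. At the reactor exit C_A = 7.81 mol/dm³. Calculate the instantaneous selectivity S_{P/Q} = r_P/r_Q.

0.394

S_{P/Q} = r_P/r_Q = (k₁·C_A^2)/(k₂·C_A) = (k₁/k₂)·C_A.
= (0.0686×7.810^2) / (1.36×7.810) = 4.184/10.62 = 0.394.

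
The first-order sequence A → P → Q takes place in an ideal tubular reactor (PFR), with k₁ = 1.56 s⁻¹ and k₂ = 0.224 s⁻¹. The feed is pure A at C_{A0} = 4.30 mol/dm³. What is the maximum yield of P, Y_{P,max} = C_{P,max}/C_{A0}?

Evaluating C_P at τ_opt = ln(k₂/k₁)/(k₂−k₁) gives C_{P,max}/C_{A0} = (k₁/k₂)^[k₂/(k₂−k₁)].
= (1.56/0.224)^(0.224/(0.224−1.56)) = (6.964)^(-0.1677) = 0.7222.

0.722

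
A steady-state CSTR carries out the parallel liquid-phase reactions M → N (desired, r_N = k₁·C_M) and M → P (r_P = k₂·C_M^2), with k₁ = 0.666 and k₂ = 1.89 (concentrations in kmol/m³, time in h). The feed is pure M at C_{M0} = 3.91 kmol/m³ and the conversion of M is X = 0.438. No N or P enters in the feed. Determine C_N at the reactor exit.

Exit C_M = C_{M0}(1−X) = 3.91×0.562 = 2.197 kmol/m³.
Rates in a CSTR are evaluated at the outlet concentration: r_N = 0.666×2.197 = 1.463, r_P = 1.89×2.197^2 = 9.126.
Fraction of consumed M going to N: r_N/(r_N+r_P) = 0.1382.
C_N = 0.1382·C_{M0}·X = 0.1382×3.91×0.438 = 0.237 kmol/m³.

0.237 kmol/m³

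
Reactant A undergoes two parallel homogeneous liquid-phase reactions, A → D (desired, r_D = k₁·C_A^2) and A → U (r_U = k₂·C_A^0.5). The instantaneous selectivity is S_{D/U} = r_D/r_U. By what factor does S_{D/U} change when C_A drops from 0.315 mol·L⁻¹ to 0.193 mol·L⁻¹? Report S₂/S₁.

0.480

S_{D/U} = (k₁/k₂)·C_A^1.5, so S₂/S₁ = (C_{A,2}/C_{A,1})^1.5.
= (0.193/0.315)^1.5 = (0.6127)^1.5 = 0.480.
Selectivity toward D falls as C_A falls — high-concentration operation is favoured.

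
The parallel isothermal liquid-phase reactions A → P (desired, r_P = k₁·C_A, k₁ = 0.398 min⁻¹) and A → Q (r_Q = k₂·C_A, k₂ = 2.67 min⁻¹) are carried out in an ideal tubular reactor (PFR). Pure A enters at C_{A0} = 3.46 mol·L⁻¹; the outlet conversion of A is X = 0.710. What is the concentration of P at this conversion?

0.319 mol·L⁻¹

C_A = C_{A0}(1−X) = 1.003 mol·L⁻¹.
Both paths are first order in A, so the instantaneous fraction to P is constant: dC_P/d(−C_A) = k₁/(k₁+k₂) = 0.1297.
C_P = 0.1297·(C_{A0}−C_A) = 0.1297×2.457 = 0.319 mol·L⁻¹.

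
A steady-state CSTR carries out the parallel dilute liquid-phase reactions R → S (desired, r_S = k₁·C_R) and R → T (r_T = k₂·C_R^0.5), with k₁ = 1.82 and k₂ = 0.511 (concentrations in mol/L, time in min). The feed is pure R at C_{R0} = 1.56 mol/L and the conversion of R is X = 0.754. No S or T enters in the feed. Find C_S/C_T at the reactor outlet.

Exit C_R = C_{R0}(1−X) = 1.56×0.246 = 0.3838 mol/L.
Rates in a CSTR are evaluated at the outlet concentration: r_S = 1.82×0.3838 = 0.6984, r_T = 0.511×0.3838^0.5 = 0.3166.
Overall selectivity = C_S/C_T = r_Sτ/(r_Tτ) = r_S/r_T = 2.21.

2.21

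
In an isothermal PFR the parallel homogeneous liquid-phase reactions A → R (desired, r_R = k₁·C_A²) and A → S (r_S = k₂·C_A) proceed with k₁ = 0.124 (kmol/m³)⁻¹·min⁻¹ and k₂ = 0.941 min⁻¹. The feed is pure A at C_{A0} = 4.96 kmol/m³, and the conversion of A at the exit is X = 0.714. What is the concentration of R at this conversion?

C_A = C_{A0}(1−X) = 1.419 kmol/m³.
Along a PFR/batch, dC_S/dC_A = −r_S/(r_R+r_S) = −k₂/(k₂+k₁·C_A).
Integrating from C_{A0} to C_A: C_S = (0.941/0.124)·ln[(0.941+0.124·4.96)/(0.941+0.124·1.42)] = 7.589·ln(1.556/1.117) = 2.516 kmol/m³.
Then C_R = (C_{A0}−C_A) − C_S = 3.541 − 2.516 = 1.025 kmol/m³.

1.03 kmol/m³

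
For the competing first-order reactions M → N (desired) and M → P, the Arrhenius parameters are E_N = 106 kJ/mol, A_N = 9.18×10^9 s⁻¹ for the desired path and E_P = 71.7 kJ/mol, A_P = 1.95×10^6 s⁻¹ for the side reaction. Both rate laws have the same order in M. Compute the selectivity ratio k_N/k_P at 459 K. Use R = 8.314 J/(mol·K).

k_N/k_P = (A_N/A_P)·exp[−(E_N−E_P)/(RT)] = (A_N/A_P)·exp[(E_P−E_N)/(RT)].
(E_P−E_N)/(RT) = (71.7−106)×10³/(8.314×459) = -34300/3816 = -8.988.
k_N/k_P = (9.18×10^9/1.95×10^6)·exp(-8.988) = 4708 × 1.249×10^-4 = 0.588.
Since E_N > E_P, raising the temperature improves selectivity toward N.

0.588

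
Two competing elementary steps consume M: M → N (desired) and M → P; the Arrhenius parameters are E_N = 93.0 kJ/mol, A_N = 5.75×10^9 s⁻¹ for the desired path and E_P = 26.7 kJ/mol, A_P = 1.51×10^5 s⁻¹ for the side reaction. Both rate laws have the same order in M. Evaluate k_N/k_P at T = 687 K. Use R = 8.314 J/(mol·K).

0.346

k_N/k_P = (A_N/A_P)·exp[−(E_N−E_P)/(RT)] = (A_N/A_P)·exp[(E_P−E_N)/(RT)].
(E_P−E_N)/(RT) = (26.7−93.0)×10³/(8.314×687) = -66300/5712 = -11.61.
k_N/k_P = (5.75×10^9/1.51×10^5)·exp(-11.61) = 38079 × 9.096×10^-6 = 0.346.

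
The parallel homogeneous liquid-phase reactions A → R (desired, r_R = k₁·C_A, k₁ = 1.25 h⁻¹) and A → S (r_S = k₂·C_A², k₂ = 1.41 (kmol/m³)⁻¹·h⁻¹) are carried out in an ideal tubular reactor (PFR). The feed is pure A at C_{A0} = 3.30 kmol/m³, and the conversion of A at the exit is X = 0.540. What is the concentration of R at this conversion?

C_A = C_{A0}(1−X) = 1.518 kmol/m³.
Along a PFR/batch, dC_R/dC_A = −r_R/(r_R+r_S) = −k₁/(k₁+k₂·C_A).
Integrating from C_{A0} to C_A: C_R = (1.25/1.41)·ln[(1.25+1.41·3.30)/(1.25+1.41·1.52)] = 0.8865·ln(5.903/3.390) = 0.4916 kmol/m³.

0.492 kmol/m³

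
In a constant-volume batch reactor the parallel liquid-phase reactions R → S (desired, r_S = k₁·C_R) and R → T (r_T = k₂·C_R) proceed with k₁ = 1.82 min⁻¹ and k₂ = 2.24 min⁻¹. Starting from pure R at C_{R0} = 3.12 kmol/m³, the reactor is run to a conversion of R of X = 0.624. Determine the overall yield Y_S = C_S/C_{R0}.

C_R = C_{R0}(1−X) = 1.173 kmol/m³.
Both paths are first order in R, so the instantaneous fraction to S is constant: dC_S/d(−C_R) = k₁/(k₁+k₂) = 0.4483.
C_S = 0.4483·(C_{R0}−C_R) = 0.4483×1.947 = 0.873 kmol/m³.
Y_S = C_S/C_{R0} = 0.8727/3.12 = 0.280.

0.280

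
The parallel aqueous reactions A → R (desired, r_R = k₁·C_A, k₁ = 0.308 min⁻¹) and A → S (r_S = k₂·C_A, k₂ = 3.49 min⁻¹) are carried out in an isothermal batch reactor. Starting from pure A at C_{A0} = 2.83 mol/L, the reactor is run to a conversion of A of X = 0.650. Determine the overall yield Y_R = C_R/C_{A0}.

0.0527

C_A = C_{A0}(1−X) = 0.9905 mol/L.
Both paths are first order in A, so the instantaneous fraction to R is constant: dC_R/d(−C_A) = k₁/(k₁+k₂) = 0.08110.
C_R = 0.08110·(C_{A0}−C_A) = 0.08110×1.840 = 0.149 mol/L.
Y_R = C_R/C_{A0} = 0.1492/2.83 = 0.0527.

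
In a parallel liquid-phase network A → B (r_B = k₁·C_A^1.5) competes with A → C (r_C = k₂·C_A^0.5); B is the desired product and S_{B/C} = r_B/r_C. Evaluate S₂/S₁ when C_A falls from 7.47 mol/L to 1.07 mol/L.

S_{B/C} = (k₁/k₂)·C_A, so S₂/S₁ = (C_{A,2}/C_{A,1}).
= 1.07/7.47 = 0.143.

0.143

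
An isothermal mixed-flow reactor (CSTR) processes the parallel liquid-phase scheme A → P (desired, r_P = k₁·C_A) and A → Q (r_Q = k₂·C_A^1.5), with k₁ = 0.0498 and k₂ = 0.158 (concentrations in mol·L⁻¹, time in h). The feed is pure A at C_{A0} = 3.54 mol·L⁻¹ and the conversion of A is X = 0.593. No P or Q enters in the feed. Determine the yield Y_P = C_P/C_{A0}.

Exit C_A = C_{A0}(1−X) = 3.54×0.407 = 1.441 mol·L⁻¹.
A CSTR operates uniformly at the exit composition, giving r_P = 0.07175 and r_Q = 0.2732 (each k·C_A^n at C_A = 1.441).
Fraction of consumed A going to P: r_P/(r_P+r_Q) = 0.2080.
C_P = 0.2080·C_{A0}·X = 0.2080×3.54×0.593 = 0.437 mol·L⁻¹; Y_P = C_P/C_{A0} = 0.123.

0.123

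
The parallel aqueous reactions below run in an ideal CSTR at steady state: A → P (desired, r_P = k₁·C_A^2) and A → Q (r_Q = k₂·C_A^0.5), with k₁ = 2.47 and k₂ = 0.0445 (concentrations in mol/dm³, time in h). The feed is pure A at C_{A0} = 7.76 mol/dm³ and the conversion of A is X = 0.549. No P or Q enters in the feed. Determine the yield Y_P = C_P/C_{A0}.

0.547

Exit C_A = C_{A0}(1−X) = 7.76×0.451 = 3.500 mol/dm³.
A CSTR operates uniformly at the exit composition, giving r_P = 30.25 and r_Q = 0.08325 (each k·C_A^n at C_A = 3.500).
Fraction of consumed A going to P: r_P/(r_P+r_Q) = 0.9973.
C_P = 0.9973·C_{A0}·X = 0.9973×7.76×0.549 = 4.25 mol/dm³; Y_P = C_P/C_{A0} = 0.547.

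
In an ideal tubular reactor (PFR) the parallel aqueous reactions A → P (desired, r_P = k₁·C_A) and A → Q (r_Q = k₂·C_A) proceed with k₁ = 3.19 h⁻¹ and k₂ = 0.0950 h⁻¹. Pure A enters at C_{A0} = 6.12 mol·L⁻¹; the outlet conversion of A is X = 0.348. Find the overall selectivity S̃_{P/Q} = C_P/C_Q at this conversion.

33.6

C_A = C_{A0}(1−X) = 3.990 mol·L⁻¹.
Both paths are first order in A, so the instantaneous fraction to P is constant: dC_P/d(−C_A) = k₁/(k₁+k₂) = 0.9711.
C_P = 0.9711·(C_{A0}−C_A) = 0.9711×2.130 = 2.07 mol·L⁻¹.
C_Q = (C_{A0}−C_A)−C_P = 0.06159 mol·L⁻¹; S̃_{P/Q} = 2.068/0.06159 = 33.6.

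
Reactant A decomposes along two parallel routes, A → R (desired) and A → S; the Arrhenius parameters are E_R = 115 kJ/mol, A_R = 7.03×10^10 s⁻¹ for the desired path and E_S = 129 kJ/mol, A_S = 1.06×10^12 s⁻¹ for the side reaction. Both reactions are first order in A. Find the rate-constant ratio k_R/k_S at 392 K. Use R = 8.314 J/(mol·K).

k_R/k_S = (A_R/A_S)·exp[−(E_R−E_S)/(RT)] = (A_R/A_S)·exp[(E_S−E_R)/(RT)].
(E_S−E_R)/(RT) = (129−115)×10³/(8.314×392) = 14000/3259 = 4.296.
k_R/k_S = (7.03×10^10/1.06×10^12)·exp(4.296) = 0.06632 × 73.38 = 4.87.

4.87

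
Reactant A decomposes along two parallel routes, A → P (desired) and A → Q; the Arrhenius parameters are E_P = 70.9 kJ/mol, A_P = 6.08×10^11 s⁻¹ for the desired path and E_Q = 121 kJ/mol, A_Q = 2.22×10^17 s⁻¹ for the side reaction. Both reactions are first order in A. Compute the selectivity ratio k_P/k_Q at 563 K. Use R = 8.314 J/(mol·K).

With equal orders, S_{P/Q} = k_P/k_Q = (A_P/A_Q)·exp[(E_Q−E_P)/(RT)].
(E_Q−E_P)/(RT) = (121−70.9)×10³/(8.314×563) = 50100/4681 = 10.70.
k_P/k_Q = (6.08×10^11/2.22×10^17)·exp(10.70) = 2.739×10^-6 × 44504 = 0.122.

0.122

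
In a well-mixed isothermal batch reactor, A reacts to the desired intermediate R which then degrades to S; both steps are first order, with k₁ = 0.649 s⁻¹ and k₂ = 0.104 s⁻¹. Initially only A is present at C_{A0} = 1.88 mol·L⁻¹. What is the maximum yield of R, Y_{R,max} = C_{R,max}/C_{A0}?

0.705

Evaluating C_R at t_opt = ln(k₂/k₁)/(k₂−k₁) gives C_{R,max}/C_{A0} = (k₁/k₂)^[k₂/(k₂−k₁)].
= (0.649/0.104)^(0.104/(0.104−0.649)) = (6.240)^(-0.1908) = 0.7051.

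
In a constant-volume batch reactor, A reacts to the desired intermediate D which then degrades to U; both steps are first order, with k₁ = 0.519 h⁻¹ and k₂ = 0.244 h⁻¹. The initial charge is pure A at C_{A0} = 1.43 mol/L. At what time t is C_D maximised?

For first-order series the maximum of C_D occurs at t_opt = ln(k₂/k₁)/(k₂−k₁).
= ln(0.244/0.519)/(0.244−0.519) = ln(0.4701)/-0.2750 = -0.7547/-0.2750 = 2.74 h.

2.74 h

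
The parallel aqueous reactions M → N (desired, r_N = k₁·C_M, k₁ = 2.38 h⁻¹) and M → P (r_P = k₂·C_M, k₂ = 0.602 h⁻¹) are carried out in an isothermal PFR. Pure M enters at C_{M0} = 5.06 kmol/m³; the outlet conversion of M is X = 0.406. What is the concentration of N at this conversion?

1.64 kmol/m³

C_M = C_{M0}(1−X) = 3.006 kmol/m³.
Both paths are first order in M, so the instantaneous fraction to N is constant: dC_N/d(−C_M) = k₁/(k₁+k₂) = 0.7981.
C_N = 0.7981·(C_{M0}−C_M) = 0.7981×2.054 = 1.64 kmol/m³.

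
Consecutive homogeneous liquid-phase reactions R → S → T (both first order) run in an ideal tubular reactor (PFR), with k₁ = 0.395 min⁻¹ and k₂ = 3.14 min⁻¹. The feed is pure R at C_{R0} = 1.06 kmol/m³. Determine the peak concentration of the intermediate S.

At the optimum, C_{S,max}/C_{R0} = (k₁/k₂)^[k₂/(k₂−k₁)].
= (0.395/3.14)^(3.14/(3.14−0.395)) = (0.1258)^(1.144) = 0.09335.
C_{S,max} = 0.09335×1.06 = 0.0990 kmol/m³.

0.0990 kmol/m³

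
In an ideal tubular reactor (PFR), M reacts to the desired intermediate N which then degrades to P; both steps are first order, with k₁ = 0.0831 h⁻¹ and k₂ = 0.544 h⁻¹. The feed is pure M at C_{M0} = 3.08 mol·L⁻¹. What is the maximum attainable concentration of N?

0.335 mol·L⁻¹

For a first-order series the maximum intermediate yield is C_{N,max}/C_{M0} = (k₁/k₂)^[k₂/(k₂−k₁)].
= (0.0831/0.544)^(0.544/(0.544−0.0831)) = (0.1528)^(1.180) = 0.1089.
C_{N,max} = 0.1089×3.08 = 0.335 mol·L⁻¹.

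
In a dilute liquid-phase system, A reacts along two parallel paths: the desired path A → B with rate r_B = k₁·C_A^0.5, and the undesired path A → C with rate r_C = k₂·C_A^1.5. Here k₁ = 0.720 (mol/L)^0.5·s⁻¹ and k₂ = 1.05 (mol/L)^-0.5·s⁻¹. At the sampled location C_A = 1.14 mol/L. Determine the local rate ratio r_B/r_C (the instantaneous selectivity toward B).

0.602

S_{B/C} = r_B/r_C = (k₁·C_A^0.5)/(k₂·C_A^1.5) = (k₁/k₂)·C_A⁻¹.
= (0.720×1.140^0.5) / (1.05×1.140^1.5) = 0.7687/1.278 = 0.602.
The undesired path is higher order in A, so low C_A (CSTR or dilute feed) favours B.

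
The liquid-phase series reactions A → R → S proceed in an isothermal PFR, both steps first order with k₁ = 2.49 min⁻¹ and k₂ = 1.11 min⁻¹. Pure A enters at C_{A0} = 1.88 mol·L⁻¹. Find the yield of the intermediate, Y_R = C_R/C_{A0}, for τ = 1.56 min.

0.282

For first-order series with pure A initially, C_R(τ) = k₁C_{A0}/(k₂−k₁)·(e^(−k₁τ) − e^(−k₂τ)).
e^(−k₁τ) = e^(−2.49×1.56) = e^(−3.884) = 0.02056; e^(−k₂τ) = e^(−1.732) = 0.1770.
C_R = 2.49×1.88/(1.11−2.49) × (0.02056−0.1770) = (-3.392)×(-0.1564) = 0.5307 mol·L⁻¹.
Y_R = C_R/C_{A0} = 0.5307/1.88 = 0.282.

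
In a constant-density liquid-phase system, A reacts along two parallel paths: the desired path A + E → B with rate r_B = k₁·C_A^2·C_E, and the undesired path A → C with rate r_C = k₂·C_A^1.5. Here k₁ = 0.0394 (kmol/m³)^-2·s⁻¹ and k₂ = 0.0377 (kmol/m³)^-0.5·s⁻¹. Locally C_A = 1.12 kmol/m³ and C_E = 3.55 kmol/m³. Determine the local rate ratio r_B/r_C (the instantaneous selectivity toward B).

S_{B/C} = r_B/r_C = (k₁·C_A^2·C_E)/(k₂·C_A^1.5) = (k₁/k₂)·C_A^0.5·C_E.
= (0.0394×1.120^2×3.550) / (0.0377×1.120^1.5) = 0.1755/0.04469 = 3.93.

3.93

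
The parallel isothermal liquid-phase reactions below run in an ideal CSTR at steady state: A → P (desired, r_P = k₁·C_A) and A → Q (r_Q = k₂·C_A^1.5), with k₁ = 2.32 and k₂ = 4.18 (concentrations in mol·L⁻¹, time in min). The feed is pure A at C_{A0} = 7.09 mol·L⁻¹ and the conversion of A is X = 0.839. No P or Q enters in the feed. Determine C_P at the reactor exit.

Exit C_A = C_{A0}(1−X) = 7.09×0.161 = 1.141 mol·L⁻¹.
In a CSTR the entire volume is at exit conditions, so r_P = 2.32×1.141 = 2.648 and r_Q = 4.18×1.141^1.5 = 5.098.
Fraction of consumed A going to P: r_P/(r_P+r_Q) = 0.3419.
C_P = 0.3419·C_{A0}·X = 0.3419×7.09×0.839 = 2.03 mol·L⁻¹.

2.03 mol·L⁻¹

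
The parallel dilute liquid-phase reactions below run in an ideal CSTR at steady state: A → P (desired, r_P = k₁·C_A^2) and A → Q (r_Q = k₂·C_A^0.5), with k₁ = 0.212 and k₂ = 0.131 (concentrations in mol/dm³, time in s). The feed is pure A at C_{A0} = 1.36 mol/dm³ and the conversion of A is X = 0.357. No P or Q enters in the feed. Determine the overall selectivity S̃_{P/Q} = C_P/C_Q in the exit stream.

1.32

Exit C_A = C_{A0}(1−X) = 1.36×0.643 = 0.8745 mol/dm³.
Rates in a CSTR are evaluated at the outlet concentration: r_P = 0.212×0.8745^2 = 0.1621, r_Q = 0.131×0.8745^0.5 = 0.1225.
Overall selectivity = C_P/C_Q = r_Pτ/(r_Qτ) = r_P/r_Q = 1.32.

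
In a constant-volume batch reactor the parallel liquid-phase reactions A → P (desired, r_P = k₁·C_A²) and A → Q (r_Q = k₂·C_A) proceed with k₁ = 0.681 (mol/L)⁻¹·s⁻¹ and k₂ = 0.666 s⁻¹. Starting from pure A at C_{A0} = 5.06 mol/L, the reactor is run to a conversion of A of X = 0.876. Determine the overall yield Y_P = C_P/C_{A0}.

C_A = C_{A0}(1−X) = 0.6274 mol/L.
Along a PFR/batch, dC_Q/dC_A = −r_Q/(r_P+r_Q) = −k₂/(k₂+k₁·C_A).
Integrating from C_{A0} to C_A: C_Q = (0.666/0.681)·ln[(0.666+0.681·5.06)/(0.666+0.681·0.627)] = 0.9780·ln(4.112/1.093) = 1.296 mol/L.
Then C_P = (C_{A0}−C_A) − C_Q = 4.433 − 1.296 = 3.137 mol/L.
Y_P = C_P/C_{A0} = 3.137/5.06 = 0.620.

0.620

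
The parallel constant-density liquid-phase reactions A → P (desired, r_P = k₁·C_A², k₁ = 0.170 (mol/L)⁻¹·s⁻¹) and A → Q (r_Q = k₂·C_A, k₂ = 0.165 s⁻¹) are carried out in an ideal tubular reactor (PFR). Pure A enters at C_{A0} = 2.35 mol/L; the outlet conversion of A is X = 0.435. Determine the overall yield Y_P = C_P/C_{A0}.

C_A = C_{A0}(1−X) = 1.328 mol/L.
Along a PFR/batch, dC_Q/dC_A = −r_Q/(r_P+r_Q) = −k₂/(k₂+k₁·C_A).
Integrating from C_{A0} to C_A: C_Q = (0.165/0.170)·ln[(0.165+0.170·2.35)/(0.165+0.170·1.33)] = 0.9706·ln(0.5645/0.3907) = 0.3571 mol/L.
Then C_P = (C_{A0}−C_A) − C_Q = 1.022 − 0.3571 = 0.6651 mol/L.
Y_P = C_P/C_{A0} = 0.6651/2.35 = 0.283.

0.283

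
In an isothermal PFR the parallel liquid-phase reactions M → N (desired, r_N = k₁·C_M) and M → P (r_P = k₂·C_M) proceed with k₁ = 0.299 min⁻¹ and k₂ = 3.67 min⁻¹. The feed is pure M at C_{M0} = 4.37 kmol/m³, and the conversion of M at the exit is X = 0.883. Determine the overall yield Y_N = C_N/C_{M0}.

0.0665

C_M = C_{M0}(1−X) = 0.5113 kmol/m³.
Both paths are first order in M, so the instantaneous fraction to N is constant: dC_N/d(−C_M) = k₁/(k₁+k₂) = 0.07533.
C_N = 0.07533·(C_{M0}−C_M) = 0.07533×3.859 = 0.291 kmol/m³.
Y_N = C_N/C_{M0} = 0.2907/4.37 = 0.0665.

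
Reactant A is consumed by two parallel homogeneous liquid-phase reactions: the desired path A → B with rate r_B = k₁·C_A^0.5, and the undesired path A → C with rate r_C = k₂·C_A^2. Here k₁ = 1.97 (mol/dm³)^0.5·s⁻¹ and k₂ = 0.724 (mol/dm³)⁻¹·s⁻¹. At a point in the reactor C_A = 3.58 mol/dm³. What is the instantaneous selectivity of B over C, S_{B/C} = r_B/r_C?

0.402

S_{B/C} = r_B/r_C = (k₁·C_A^0.5)/(k₂·C_A^2) = (k₁/k₂)·C_A^-1.5.
= (1.97×3.580^0.5) / (0.724×3.580^2) = 3.727/9.279 = 0.402.
The undesired path is higher order in A, so low C_A (CSTR or dilute feed) favours B.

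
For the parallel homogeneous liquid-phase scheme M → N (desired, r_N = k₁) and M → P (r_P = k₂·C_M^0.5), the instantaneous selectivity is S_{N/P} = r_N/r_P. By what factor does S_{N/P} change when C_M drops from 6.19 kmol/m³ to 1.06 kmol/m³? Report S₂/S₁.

2.42

S_{N/P} = (k₁/k₂)·C_M^-0.5, so S₂/S₁ = (C_{M,2}/C_{M,1})^-0.5.
= (1.06/6.19)^(-0.5) = (0.1712)^(-0.5) = 2.42.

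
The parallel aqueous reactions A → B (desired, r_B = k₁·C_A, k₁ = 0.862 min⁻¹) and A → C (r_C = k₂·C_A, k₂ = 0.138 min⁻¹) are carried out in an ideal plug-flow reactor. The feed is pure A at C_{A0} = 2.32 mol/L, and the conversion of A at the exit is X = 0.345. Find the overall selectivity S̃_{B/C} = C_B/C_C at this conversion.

6.25

C_A = C_{A0}(1−X) = 1.520 mol/L.
Both paths are first order in A, so the instantaneous fraction to B is constant: dC_B/d(−C_A) = k₁/(k₁+k₂) = 0.8620.
C_B = 0.8620·(C_{A0}−C_A) = 0.8620×0.8004 = 0.690 mol/L.
C_C = (C_{A0}−C_A)−C_B = 0.1105 mol/L; S̃_{B/C} = 0.6899/0.1105 = 6.25.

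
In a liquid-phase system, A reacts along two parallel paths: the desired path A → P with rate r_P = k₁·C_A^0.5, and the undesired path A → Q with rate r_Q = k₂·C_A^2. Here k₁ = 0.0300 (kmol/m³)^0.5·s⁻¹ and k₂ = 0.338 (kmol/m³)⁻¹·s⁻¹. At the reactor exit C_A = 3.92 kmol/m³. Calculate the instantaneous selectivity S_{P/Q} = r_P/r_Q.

0.0114

S_{P/Q} = r_P/r_Q = (k₁·C_A^0.5)/(k₂·C_A^2) = (k₁/k₂)·C_A^-1.5.
= (0.0300×3.920^0.5) / (0.338×3.920^2) = 0.05940/5.194 = 0.0114.
The undesired path is higher order in A, so low C_A (CSTR or dilute feed) favours P.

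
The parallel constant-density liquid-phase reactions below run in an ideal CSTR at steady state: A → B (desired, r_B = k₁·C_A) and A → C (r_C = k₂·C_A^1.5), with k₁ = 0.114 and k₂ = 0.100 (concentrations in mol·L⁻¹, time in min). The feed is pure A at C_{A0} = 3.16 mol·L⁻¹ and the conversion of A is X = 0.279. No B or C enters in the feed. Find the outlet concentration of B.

0.379 mol·L⁻¹

Exit C_A = C_{A0}(1−X) = 3.16×0.721 = 2.278 mol·L⁻¹.
Rates in a CSTR are evaluated at the outlet concentration: r_B = 0.114×2.278 = 0.2597, r_C = 0.100×2.278^1.5 = 0.3439.
Fraction of consumed A going to B: r_B/(r_B+r_C) = 0.4303.
C_B = 0.4303·C_{A0}·X = 0.4303×3.16×0.279 = 0.379 mol·L⁻¹.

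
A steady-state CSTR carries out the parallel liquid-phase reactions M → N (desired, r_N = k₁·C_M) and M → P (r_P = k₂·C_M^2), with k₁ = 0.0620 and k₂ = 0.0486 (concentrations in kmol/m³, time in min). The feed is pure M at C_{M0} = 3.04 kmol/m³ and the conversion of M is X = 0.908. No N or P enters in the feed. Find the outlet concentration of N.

Exit C_M = C_{M0}(1−X) = 3.04×0.0920 = 0.2797 kmol/m³.
A CSTR operates uniformly at the exit composition, giving r_N = 0.01734 and r_P = 0.003802 (each k·C_M^n at C_M = 0.2797).
Fraction of consumed M going to N: r_N/(r_N+r_P) = 0.8202.
C_N = 0.8202·C_{M0}·X = 0.8202×3.04×0.908 = 2.26 kmol/m³.

2.26 kmol/m³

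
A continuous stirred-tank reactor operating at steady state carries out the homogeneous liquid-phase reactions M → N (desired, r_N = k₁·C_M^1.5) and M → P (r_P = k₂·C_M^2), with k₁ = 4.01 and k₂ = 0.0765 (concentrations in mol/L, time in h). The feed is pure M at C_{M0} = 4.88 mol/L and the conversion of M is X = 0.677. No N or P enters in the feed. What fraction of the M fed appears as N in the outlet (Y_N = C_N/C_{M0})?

0.661

Exit C_M = C_{M0}(1−X) = 4.88×0.323 = 1.576 mol/L.
Rates in a CSTR are evaluated at the outlet concentration: r_N = 4.01×1.576^1.5 = 7.936, r_P = 0.0765×1.576^2 = 0.1901.
Fraction of consumed M going to N: r_N/(r_N+r_P) = 0.9766.
C_N = 0.9766·C_{M0}·X = 0.9766×4.88×0.677 = 3.23 mol/L; Y_N = C_N/C_{M0} = 0.661.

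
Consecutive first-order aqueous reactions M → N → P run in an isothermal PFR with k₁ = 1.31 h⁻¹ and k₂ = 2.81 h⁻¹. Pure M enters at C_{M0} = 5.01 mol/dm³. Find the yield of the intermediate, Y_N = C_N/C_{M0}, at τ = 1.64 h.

0.0932

The intermediate concentration in a first-order A→B→C sequence is C_N = k₁C_{M0}(e^(−k₁τ) − e^(−k₂τ))/(k₂−k₁).
e^(−k₁τ) = e^(−1.31×1.64) = e^(−2.148) = 0.1167; e^(−k₂τ) = e^(−4.608) = 0.009968.
C_N = 1.31×5.01/(2.81−1.31) × (0.1167−0.009968) = 4.375×0.1067 = 0.4669 mol/dm³.
Y_N = C_N/C_{M0} = 0.4669/5.01 = 0.0932.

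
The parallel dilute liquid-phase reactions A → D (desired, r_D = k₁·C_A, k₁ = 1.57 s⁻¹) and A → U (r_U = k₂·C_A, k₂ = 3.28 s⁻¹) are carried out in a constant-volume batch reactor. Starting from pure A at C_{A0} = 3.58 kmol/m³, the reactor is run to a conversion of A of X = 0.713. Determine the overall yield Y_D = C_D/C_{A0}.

C_A = C_{A0}(1−X) = 1.027 kmol/m³.
Both paths are first order in A, so the instantaneous fraction to D is constant: dC_D/d(−C_A) = k₁/(k₁+k₂) = 0.3237.
C_D = 0.3237·(C_{A0}−C_A) = 0.3237×2.553 = 0.826 kmol/m³.
Y_D = C_D/C_{A0} = 0.8263/3.58 = 0.231.

0.231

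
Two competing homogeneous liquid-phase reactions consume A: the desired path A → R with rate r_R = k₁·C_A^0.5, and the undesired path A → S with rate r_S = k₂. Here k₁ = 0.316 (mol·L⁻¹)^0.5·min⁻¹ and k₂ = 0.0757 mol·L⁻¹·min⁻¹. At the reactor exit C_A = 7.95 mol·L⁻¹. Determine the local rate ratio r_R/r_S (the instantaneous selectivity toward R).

11.8

S_{R/S} = r_R/r_S = (k₁·C_A^0.5)/(k₂) = (k₁/k₂)·C_A^0.5.
= (0.316×7.950^0.5) / (0.0757) = 0.8910/0.07570 = 11.8.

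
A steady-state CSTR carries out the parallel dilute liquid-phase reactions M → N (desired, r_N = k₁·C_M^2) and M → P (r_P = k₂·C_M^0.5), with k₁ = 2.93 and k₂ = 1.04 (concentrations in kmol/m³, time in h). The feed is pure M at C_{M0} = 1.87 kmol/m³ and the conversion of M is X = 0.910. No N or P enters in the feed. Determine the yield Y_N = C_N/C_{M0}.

0.148

Exit C_M = C_{M0}(1−X) = 1.87×0.0900 = 0.1683 kmol/m³.
Rates in a CSTR are evaluated at the outlet concentration: r_N = 2.93×0.1683^2 = 0.08299, r_P = 1.04×0.1683^0.5 = 0.4267.
Fraction of consumed M going to N: r_N/(r_N+r_P) = 0.1628.
C_N = 0.1628·C_{M0}·X = 0.1628×1.87×0.910 = 0.277 kmol/m³; Y_N = C_N/C_{M0} = 0.148.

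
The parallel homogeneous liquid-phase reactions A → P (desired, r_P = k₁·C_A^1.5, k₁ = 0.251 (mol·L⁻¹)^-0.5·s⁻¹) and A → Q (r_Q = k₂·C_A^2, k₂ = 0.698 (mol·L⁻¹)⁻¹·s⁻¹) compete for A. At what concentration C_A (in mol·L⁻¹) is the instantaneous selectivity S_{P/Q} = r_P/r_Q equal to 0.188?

3.66 mol·L⁻¹

S_{P/Q} = (k₁/k₂)·C_A^-0.5 ⇒ C_A = (S·k₂/k₁)^(-2).
= (0.188×0.698/0.251)^(-2) = (0.5228)^(-2) = 3.66 mol·L⁻¹.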